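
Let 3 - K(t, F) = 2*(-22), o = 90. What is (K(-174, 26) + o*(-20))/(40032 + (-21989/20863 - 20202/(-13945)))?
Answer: -510008239855/11646806142841 ≈ -0.043790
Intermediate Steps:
K(t, F) = 47 (K(t, F) = 3 - 2*(-22) = 3 - 1*(-44) = 3 + 44 = 47)
(K(-174, 26) + o*(-20))/(40032 + (-21989/20863 - 20202/(-13945))) = (47 + 90*(-20))/(40032 + (-21989/20863 - 20202/(-13945))) = (47 - 1800)/(40032 + (-21989*1/20863 - 20202*(-1/13945))) = -1753/(40032 + (-21989/20863 + 20202/13945)) = -1753/(40032 + 114837721/290934535) = -1753/11646806142841/290934535 = -1753*290934535/11646806142841 = -510008239855/11646806142841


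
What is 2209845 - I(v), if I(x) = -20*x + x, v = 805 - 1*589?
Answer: 2213949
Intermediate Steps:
v = 216 (v = 805 - 589 = 216)
I(x) = -19*x
2209845 - I(v) = 2209845 - (-19)*216 = 2209845 - 1*(-4104) = 2209845 + 4104 = 2213949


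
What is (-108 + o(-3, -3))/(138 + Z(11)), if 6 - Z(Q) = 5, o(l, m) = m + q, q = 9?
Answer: -102/139 ≈ -0.73381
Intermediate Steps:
o(l, m) = 9 + m (o(l, m) = m + 9 = 9 + m)
Z(Q) = 1 (Z(Q) = 6 - 1*5 = 6 - 5 = 1)
(-108 + o(-3, -3))/(138 + Z(11)) = (-108 + (9 - 3))/(138 + 1) = (-108 + 6)/139 = -102*1/139 = -102/139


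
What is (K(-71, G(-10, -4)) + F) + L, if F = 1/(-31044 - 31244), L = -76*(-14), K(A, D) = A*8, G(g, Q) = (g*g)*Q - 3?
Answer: 30894847/62288 ≈ 496.00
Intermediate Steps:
G(g, Q) = -3 + Q*g² (G(g, Q) = g²*Q - 3 = Q*g² - 3 = -3 + Q*g²)
K(A, D) = 8*A
L = 1064
F = -1/62288 (F = 1/(-62288) = -1/62288 ≈ -1.6054e-5)
(K(-71, G(-10, -4)) + F) + L = (8*(-71) - 1/62288) + 1064 = (-568 - 1/62288) + 1064 = -35379585/62288 + 1064 = 30894847/62288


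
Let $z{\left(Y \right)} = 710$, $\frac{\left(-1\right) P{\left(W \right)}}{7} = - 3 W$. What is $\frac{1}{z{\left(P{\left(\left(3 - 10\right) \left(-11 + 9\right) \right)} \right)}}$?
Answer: $\frac{1}{710} \approx 0.0014085$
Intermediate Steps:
$P{\left(W \right)} = 21 W$ ($P{\left(W \right)} = - 7 \left(- 3 W\right) = 21 W$)
$\frac{1}{z{\left(P{\left(\left(3 - 10\right) \left(-11 + 9\right) \right)} \right)}} = \frac{1}{710}$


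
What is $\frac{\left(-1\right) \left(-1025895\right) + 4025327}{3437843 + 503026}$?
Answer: $\frac{5051222}{3940869} \approx 1.2818$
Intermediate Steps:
$\frac{\left(-1\right) \left(-1025895\right) + 4025327}{3437843 + 503026} = \frac{1025895 + 4025327}{3940869} = 5051222 \cdot \frac{1}{3940869} = \frac{5051222}{3940869}$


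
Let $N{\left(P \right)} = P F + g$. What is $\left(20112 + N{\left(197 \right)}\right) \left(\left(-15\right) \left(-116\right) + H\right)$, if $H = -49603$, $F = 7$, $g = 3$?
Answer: $-1028767322$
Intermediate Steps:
$N{\left(P \right)} = 3 + 7 P$ ($N{\left(P \right)} = P 7 + 3 = 7 P + 3 = 3 + 7 P$)
$\left(20112 + N{\left(197 \right)}\right) \left(\left(-15\right) \left(-116\right) + H\right) = \left(20112 + \left(3 + 7 \cdot 197\right)\right) \left(\left(-15\right) \left(-116\right) - 49603\right) = \left(20112 + \left(3 + 1379\right)\right) \left(1740 - 49603\right) = \left(20112 + 1382\right) \left(-47863\right) = 21494 \left(-47863\right) = -1028767322$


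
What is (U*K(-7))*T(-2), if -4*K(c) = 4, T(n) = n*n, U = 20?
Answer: -80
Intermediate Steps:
T(n) = n²
K(c) = -1 (K(c) = -¼*4 = -1)
(U*K(-7))*T(-2) = (20*(-1))*(-2)² = -20*4 = -80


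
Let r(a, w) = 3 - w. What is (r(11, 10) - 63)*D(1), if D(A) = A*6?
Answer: -420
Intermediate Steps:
D(A) = 6*A
(r(11, 10) - 63)*D(1) = ((3 - 1*10) - 63)*(6*1) = ((3 - 10) - 63)*6 = (-7 - 63)*6 = -70*6 = -420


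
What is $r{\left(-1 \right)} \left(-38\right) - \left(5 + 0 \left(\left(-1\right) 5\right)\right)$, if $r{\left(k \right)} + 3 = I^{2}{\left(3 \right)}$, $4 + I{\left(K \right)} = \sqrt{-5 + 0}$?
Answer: $-309 + 304 i \sqrt{5} \approx -309.0 + 679.76 i$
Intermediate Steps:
$I{\left(K \right)} = -4 + i \sqrt{5}$ ($I{\left(K \right)} = -4 + \sqrt{-5 + 0} = -4 + \sqrt{-5} = -4 + i \sqrt{5}$)
$r{\left(k \right)} = -3 + \left(-4 + i \sqrt{5}\right)^{2}$
$r{\left(-1 \right)} \left(-38\right) - \left(5 + 0 \left(\left(-1\right) 5\right)\right) = \left(8 - 8 i \sqrt{5}\right) \left(-38\right) - \left(5 + 0 \left(\left(-1\right) 5\right)\right) = \left(-304 + 304 i \sqrt{5}\right) + \left(0 \left(-5\right) - 5\right) = \left(-304 + 304 i \sqrt{5}\right) + \left(0 - 5\right) = \left(-304 + 304 i \sqrt{5}\right) - 5 = -309 + 304 i \sqrt{5}$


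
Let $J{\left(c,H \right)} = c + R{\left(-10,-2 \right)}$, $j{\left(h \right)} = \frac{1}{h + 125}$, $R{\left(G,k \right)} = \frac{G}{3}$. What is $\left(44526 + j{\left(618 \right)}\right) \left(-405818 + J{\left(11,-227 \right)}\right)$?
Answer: $- \frac{40276049417989}{2229} \approx -1.8069 \cdot 10^{10}$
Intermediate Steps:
$R{\left(G,k \right)} = \frac{G}{3}$ ($R{\left(G,k \right)} = G \frac{1}{3} = \frac{G}{3}$)
$j{\left(h \right)} = \frac{1}{125 + h}$
$J{\left(c,H \right)} = - \frac{10}{3} + c$ ($J{\left(c,H \right)} = c + \frac{1}{3} \left(-10\right) = c - \frac{10}{3} = - \frac{10}{3} + c$)
$\left(44526 + j{\left(618 \right)}\right) \left(-405818 + J{\left(11,-227 \right)}\right) = \left(44526 + \frac{1}{125 + 618}\right) \left(-405818 + \left(- \frac{10}{3} + 11\right)\right) = \left(44526 + \frac{1}{743}\right) \left(-405818 + \frac{23}{3}\right) = \left(44526 + \frac{1}{743}\right) \left(- \frac{1217431}{3}\right) = \frac{33082819}{743} \left(- \frac{1217431}{3}\right) = - \frac{40276049417989}{2229}$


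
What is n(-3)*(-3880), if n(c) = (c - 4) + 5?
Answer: 7760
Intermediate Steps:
n(c) = 1 + c (n(c) = (-4 + c) + 5 = 1 + c)
n(-3)*(-3880) = (1 - 3)*(-3880) = -2*(-3880) = 7760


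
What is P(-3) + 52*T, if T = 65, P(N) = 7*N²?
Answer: 3443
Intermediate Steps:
P(-3) + 52*T = 7*(-3)² + 52*65 = 7*9 + 3380 = 63 + 3380 = 3443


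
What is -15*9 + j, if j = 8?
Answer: -127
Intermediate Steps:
-15*9 + j = -15*9 + 8 = -135 + 8 = -127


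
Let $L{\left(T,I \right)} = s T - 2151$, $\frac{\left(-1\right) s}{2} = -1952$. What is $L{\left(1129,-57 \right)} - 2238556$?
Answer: $2166909$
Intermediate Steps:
$s = 3904$ ($s = \left(-2\right) \left(-1952\right) = 3904$)
$L{\left(T,I \right)} = -2151 + 3904 T$ ($L{\left(T,I \right)} = 3904 T - 2151 = -2151 + 3904 T$)
$L{\left(1129,-57 \right)} - 2238556 = \left(-2151 + 3904 \cdot 1129\right) - 2238556 = \left(-2151 + 4407616\right) - 2238556 = 4405465 - 2238556 = 2166909$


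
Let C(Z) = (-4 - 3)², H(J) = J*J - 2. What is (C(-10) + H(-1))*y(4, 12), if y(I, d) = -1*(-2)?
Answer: 96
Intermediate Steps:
H(J) = -2 + J² (H(J) = J² - 2 = -2 + J²)
y(I, d) = 2
C(Z) = 49 (C(Z) = (-7)² = 49)
(C(-10) + H(-1))*y(4, 12) = (49 + (-2 + (-1)²))*2 = (49 + (-2 + 1))*2 = (49 - 1)*2 = 48*2 = 96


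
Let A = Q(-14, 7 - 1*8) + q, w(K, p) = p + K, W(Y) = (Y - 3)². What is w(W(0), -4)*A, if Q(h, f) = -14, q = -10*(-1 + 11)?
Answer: -570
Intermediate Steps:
W(Y) = (-3 + Y)²
q = -100 (q = -10*10 = -100)
w(K, p) = K + p
A = -114 (A = -14 - 100 = -114)
w(W(0), -4)*A = ((-3 + 0)² - 4)*(-114) = ((-3)² - 4)*(-114) = (9 - 4)*(-114) = 5*(-114) = -570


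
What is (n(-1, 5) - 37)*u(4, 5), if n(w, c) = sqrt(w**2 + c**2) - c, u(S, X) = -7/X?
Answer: 294/5 - 7*sqrt(26)/5 ≈ 51.661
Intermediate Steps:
n(w, c) = sqrt(c**2 + w**2) - c
(n(-1, 5) - 37)*u(4, 5) = ((sqrt(5**2 + (-1)**2) - 1*5) - 37)*(-7/5) = ((sqrt(25 + 1) - 5) - 37)*(-7*1/5) = ((sqrt(26) - 5) - 37)*(-7/5) = ((-5 + sqrt(26)) - 37)*(-7/5) = (-42 + sqrt(26))*(-7/5) = 294/5 - 7*sqrt(26)/5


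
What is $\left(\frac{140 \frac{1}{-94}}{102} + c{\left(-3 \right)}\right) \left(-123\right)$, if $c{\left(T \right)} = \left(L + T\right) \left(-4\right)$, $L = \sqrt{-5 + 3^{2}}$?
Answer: $- \frac{391673}{799} \approx -490.2$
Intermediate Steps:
$L = 2$ ($L = \sqrt{-5 + 9} = \sqrt{4} = 2$)
$c{\left(T \right)} = -8 - 4 T$ ($c{\left(T \right)} = \left(2 + T\right) \left(-4\right) = -8 - 4 T$)
$\left(\frac{140 \frac{1}{-94}}{102} + c{\left(-3 \right)}\right) \left(-123\right) = \left(\frac{140 \frac{1}{-94}}{102} - -4\right) \left(-123\right) = \left(140 \left(- \frac{1}{94}\right) \frac{1}{102} + \left(-8 + 12\right)\right) \left(-123\right) = \left(\left(- \frac{70}{47}\right) \frac{1}{102} + 4\right) \left(-123\right) = \left(- \frac{35}{2397} + 4\right) \left(-123\right) = \frac{9553}{2397} \left(-123\right) = - \frac{391673}{799}$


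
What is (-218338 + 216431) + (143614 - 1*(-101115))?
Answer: 242822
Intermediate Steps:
(-218338 + 216431) + (143614 - 1*(-101115)) = -1907 + (143614 + 101115) = -1907 + 244729 = 242822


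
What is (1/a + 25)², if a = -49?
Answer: 1498176/2401 ≈ 623.98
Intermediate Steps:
(1/a + 25)² = (1/(-49) + 25)² = (-1/49 + 25)² = (1224/49)² = 1498176/2401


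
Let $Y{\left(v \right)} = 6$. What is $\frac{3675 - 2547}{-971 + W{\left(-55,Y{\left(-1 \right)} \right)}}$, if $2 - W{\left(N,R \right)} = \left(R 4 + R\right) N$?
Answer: $\frac{376}{227} \approx 1.6564$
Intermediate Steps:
$W{\left(N,R \right)} = 2 - 5 N R$ ($W{\left(N,R \right)} = 2 - \left(R 4 + R\right) N = 2 - \left(4 R + R\right) N = 2 - 5 R N = 2 - 5 N R$)
$\frac{3675 - 2547}{-971 + W{\left(-55,Y{\left(-1 \right)} \right)}} = \frac{3675 - 2547}{-971 - \left(-2 - 1650\right)} = \frac{1128}{-971 + \left(2 + 1650\right)} = \frac{1128}{-971 + 1652} = \frac{1128}{681} = 1128 \cdot \frac{1}{681} = \frac{376}{227}$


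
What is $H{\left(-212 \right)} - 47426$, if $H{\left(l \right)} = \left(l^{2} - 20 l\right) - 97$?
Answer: $1661$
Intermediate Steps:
$H{\left(l \right)} = -97 + l^{2} - 20 l$
$H{\left(-212 \right)} - 47426 = \left(-97 + \left(-212\right)^{2} - -4240\right) - 47426 = \left(-97 + 44944 + 4240\right) - 47426 = 49087 - 47426 = 1661$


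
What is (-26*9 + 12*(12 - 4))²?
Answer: 19044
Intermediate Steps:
(-26*9 + 12*(12 - 4))² = (-234 + 12*8)² = (-234 + 96)² = (-138)² = 19044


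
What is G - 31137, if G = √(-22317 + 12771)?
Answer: -31137 + I*√9546 ≈ -31137.0 + 97.704*I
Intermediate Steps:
G = I*√9546 (G = √(-9546) = I*√9546 ≈ 97.704*I)
G - 31137 = I*√9546 - 31137 = -31137 + I*√9546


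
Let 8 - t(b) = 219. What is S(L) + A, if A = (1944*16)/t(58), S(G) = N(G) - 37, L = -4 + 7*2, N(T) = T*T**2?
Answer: 172089/211 ≈ 815.59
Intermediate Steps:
t(b) = -211 (t(b) = 8 - 1*219 = 8 - 219 = -211)
N(T) = T**3
L = 10 (L = -4 + 14 = 10)
S(G) = -37 + G**3 (S(G) = G**3 - 37 = -37 + G**3)
A = -31104/211 (A = (1944*16)/(-211) = 31104*(-1/211) = -31104/211 ≈ -147.41)
S(L) + A = (-37 + 10**3) - 31104/211 = (-37 + 1000) - 31104/211 = 963 - 31104/211 = 172089/211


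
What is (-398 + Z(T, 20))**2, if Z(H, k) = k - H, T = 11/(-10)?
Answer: 14205361/100 ≈ 1.4205e+5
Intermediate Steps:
T = -11/10 (T = 11*(-1/10) = -11/10 ≈ -1.1000)
(-398 + Z(T, 20))**2 = (-398 + (20 - 1*(-11/10)))**2 = (-398 + (20 + 11/10))**2 = (-398 + 211/10)**2 = (-3769/10)**2 = 14205361/100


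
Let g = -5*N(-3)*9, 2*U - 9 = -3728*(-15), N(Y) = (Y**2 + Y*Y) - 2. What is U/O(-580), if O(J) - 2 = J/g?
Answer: 1006722/101 ≈ 9967.5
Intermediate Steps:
N(Y) = -2 + 2*Y**2 (N(Y) = (Y**2 + Y**2) - 2 = 2*Y**2 - 2 = -2 + 2*Y**2)
U = 55929/2 (U = 9/2 + (-3728*(-15))/2 = 9/2 + (1/2)*55920 = 9/2 + 27960 = 55929/2 ≈ 27965.)
g = -720 (g = -5*(-2 + 2*(-3)**2)*9 = -5*(-2 + 2*9)*9 = -5*(-2 + 18)*9 = -5*16*9 = -80*9 = -720)
O(J) = 2 - J/720 (O(J) = 2 + J/(-720) = 2 + J*(-1/720) = 2 - J/720)
U/O(-580) = 55929/(2*(2 - 1/720*(-580))) = 55929/(2*(2 + 29/36)) = 55929/(2*(101/36)) = (55929/2)*(36/101) = 1006722/101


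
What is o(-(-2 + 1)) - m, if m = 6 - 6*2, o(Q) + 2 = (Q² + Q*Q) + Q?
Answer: 7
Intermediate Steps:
o(Q) = -2 + Q + 2*Q² (o(Q) = -2 + ((Q² + Q*Q) + Q) = -2 + ((Q² + Q²) + Q) = -2 + (2*Q² + Q) = -2 + (Q + 2*Q²) = -2 + Q + 2*Q²)
m = -6 (m = 6 - 12 = -6)
o(-(-2 + 1)) - m = (-2 - (-2 + 1) + 2*(-(-2 + 1))²) - 1*(-6) = (-2 - 1*(-1) + 2*(-1*(-1))²) + 6 = (-2 + 1 + 2*1²) + 6 = (-2 + 1 + 2*1) + 6 = (-2 + 1 + 2) + 6 = 1 + 6 = 7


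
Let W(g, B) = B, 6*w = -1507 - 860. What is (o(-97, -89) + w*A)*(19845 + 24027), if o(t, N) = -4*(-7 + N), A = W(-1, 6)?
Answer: -86998176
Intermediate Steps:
w = -789/2 (w = (-1507 - 860)/6 = (⅙)*(-2367) = -789/2 ≈ -394.50)
A = 6
o(t, N) = 28 - 4*N
(o(-97, -89) + w*A)*(19845 + 24027) = ((28 - 4*(-89)) - 789/2*6)*(19845 + 24027) = ((28 + 356) - 2367)*43872 = (384 - 2367)*43872 = -1983*43872 = -86998176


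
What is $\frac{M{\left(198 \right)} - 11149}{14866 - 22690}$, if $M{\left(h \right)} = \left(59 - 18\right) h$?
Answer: $\frac{3031}{7824} \approx 0.3874$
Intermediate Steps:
$M{\left(h \right)} = 41 h$ ($M{\left(h \right)} = \left(59 - 18\right) h = 41 h$)
$\frac{M{\left(198 \right)} - 11149}{14866 - 22690} = \frac{41 \cdot 198 - 11149}{14866 - 22690} = \frac{8118 - 11149}{-7824} = \left(-3031\right) \left(- \frac{1}{7824}\right) = \frac{3031}{7824}$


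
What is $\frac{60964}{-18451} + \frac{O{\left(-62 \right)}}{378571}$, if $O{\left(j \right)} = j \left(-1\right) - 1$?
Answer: $- \frac{23078076933}{6985013521} \approx -3.3039$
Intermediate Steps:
$O{\left(j \right)} = -1 - j$ ($O{\left(j \right)} = - j - 1 = -1 - j$)
$\frac{60964}{-18451} + \frac{O{\left(-62 \right)}}{378571} = \frac{60964}{-18451} + \frac{-1 - -62}{378571} = 60964 \left(- \frac{1}{18451}\right) + \left(-1 + 62\right) \frac{1}{378571} = - \frac{60964}{18451} + 61 \cdot \frac{1}{378571} = - \frac{60964}{18451} + \frac{61}{378571} = - \frac{23078076933}{6985013521}$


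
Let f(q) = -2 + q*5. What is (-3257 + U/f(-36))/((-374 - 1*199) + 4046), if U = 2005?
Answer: -594779/632086 ≈ -0.94098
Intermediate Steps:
f(q) = -2 + 5*q
(-3257 + U/f(-36))/((-374 - 1*199) + 4046) = (-3257 + 2005/(-2 + 5*(-36)))/((-374 - 1*199) + 4046) = (-3257 + 2005/(-2 - 180))/((-374 - 199) + 4046) = (-3257 + 2005/(-182))/(-573 + 4046) = (-3257 + 2005*(-1/182))/3473 = (-3257 - 2005/182)*(1/3473) = -594779/182*1/3473 = -594779/632086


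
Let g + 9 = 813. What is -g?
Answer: -804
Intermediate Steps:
g = 804 (g = -9 + 813 = 804)
-g = -1*804 = -804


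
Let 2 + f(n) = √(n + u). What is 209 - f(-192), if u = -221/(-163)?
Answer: 211 - 5*I*√202609/163 ≈ 211.0 - 13.807*I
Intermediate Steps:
u = 221/163 (u = -221*(-1/163) = 221/163 ≈ 1.3558)
f(n) = -2 + √(221/163 + n) (f(n) = -2 + √(n + 221/163) = -2 + √(221/163 + n))
209 - f(-192) = 209 - (-2 + √(36023 + 26569*(-192))/163) = 209 - (-2 + √(36023 - 5101248)/163) = 209 - (-2 + √(-5065225)/163) = 209 - (-2 + (5*I*√202609)/163) = 209 - (-2 + 5*I*√202609/163) = 209 + (2 - 5*I*√202609/163) = 211 - 5*I*√202609/163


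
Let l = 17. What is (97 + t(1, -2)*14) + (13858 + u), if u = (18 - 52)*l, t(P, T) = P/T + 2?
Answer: 13398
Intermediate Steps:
t(P, T) = 2 + P/T
u = -578 (u = (18 - 52)*17 = -34*17 = -578)
(97 + t(1, -2)*14) + (13858 + u) = (97 + (2 + 1/(-2))*14) + (13858 - 578) = (97 + (2 + 1*(-1/2))*14) + 13280 = (97 + (2 - 1/2)*14) + 13280 = (97 + (3/2)*14) + 13280 = (97 + 21) + 13280 = 118 + 13280 = 13398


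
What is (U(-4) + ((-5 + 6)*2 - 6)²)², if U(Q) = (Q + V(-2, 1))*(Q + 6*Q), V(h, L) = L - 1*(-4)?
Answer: 144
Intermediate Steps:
V(h, L) = 4 + L (V(h, L) = L + 4 = 4 + L)
U(Q) = 7*Q*(5 + Q) (U(Q) = (Q + (4 + 1))*(Q + 6*Q) = (Q + 5)*(7*Q) = (5 + Q)*(7*Q) = 7*Q*(5 + Q))
(U(-4) + ((-5 + 6)*2 - 6)²)² = (7*(-4)*(5 - 4) + ((-5 + 6)*2 - 6)²)² = (7*(-4)*1 + (1*2 - 6)²)² = (-28 + (2 - 6)²)² = (-28 + (-4)²)² = (-28 + 16)² = (-12)² = 144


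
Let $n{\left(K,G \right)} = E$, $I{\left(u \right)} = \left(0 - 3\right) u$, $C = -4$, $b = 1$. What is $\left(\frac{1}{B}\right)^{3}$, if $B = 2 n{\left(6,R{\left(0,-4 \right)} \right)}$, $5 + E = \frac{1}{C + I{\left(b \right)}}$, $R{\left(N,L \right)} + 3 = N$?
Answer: $- \frac{343}{373248} \approx -0.00091896$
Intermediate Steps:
$R{\left(N,L \right)} = -3 + N$
$I{\left(u \right)} = - 3 u$
$E = - \frac{36}{7}$ ($E = -5 + \frac{1}{-4 - 3} = -5 + \frac{1}{-7} = -5 - \frac{1}{7} = - \frac{36}{7} \approx -5.1429$)
$n{\left(K,G \right)} = - \frac{36}{7}$
$B = - \frac{72}{7}$ ($B = 2 \left(- \frac{36}{7}\right) = - \frac{72}{7} \approx -10.286$)
$\left(\frac{1}{B}\right)^{3} = \left(\frac{1}{- \frac{72}{7}}\right)^{3} = \left(- \frac{7}{72}\right)^{3} = - \frac{343}{373248}$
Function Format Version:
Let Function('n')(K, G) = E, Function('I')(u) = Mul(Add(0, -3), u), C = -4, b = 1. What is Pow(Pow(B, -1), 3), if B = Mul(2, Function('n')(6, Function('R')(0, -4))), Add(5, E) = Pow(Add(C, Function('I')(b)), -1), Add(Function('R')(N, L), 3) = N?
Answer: Rational(-343, 373248) ≈ -0.00091896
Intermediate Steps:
Function('R')(N, L) = Add(-3, N)
Function('I')(u) = Mul(-3, u)
E = Rational(-36, 7) (E = Add(-5, Pow(Add(-4, Mul(-3, 1)), -1)) = Add(-5, Pow(Add(-4, -3), -1)) = Add(-5, Pow(-7, -1)) = Add(-5, Rational(-1, 7)) = Rational(-36, 7) ≈ -5.1429)
Function('n')(K, G) = Rational(-36, 7)
B = Rational(-72, 7) (B = Mul(2, Rational(-36, 7)) = Rational(-72, 7) ≈ -10.286)
Pow(Pow(B, -1), 3) = Pow(Pow(Rational(-72, 7), -1), 3) = Pow(Rational(-7, 72), 3) = Rational(-343, 373248)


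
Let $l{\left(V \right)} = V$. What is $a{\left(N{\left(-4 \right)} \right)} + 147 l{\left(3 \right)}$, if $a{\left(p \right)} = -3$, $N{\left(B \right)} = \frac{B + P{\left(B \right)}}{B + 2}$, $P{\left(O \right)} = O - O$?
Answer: $438$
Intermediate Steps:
$P{\left(O \right)} = 0$
$N{\left(B \right)} = \frac{B}{2 + B}$ ($N{\left(B \right)} = \frac{B + 0}{B + 2} = \frac{B}{2 + B}$)
$a{\left(N{\left(-4 \right)} \right)} + 147 l{\left(3 \right)} = -3 + 147 \cdot 3 = -3 + 441 = 438$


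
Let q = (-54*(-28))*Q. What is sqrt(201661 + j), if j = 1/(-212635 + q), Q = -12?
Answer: sqrt(10740252478672122)/230779 ≈ 449.07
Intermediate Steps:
q = -18144 (q = -54*(-28)*(-12) = 1512*(-12) = -18144)
j = -1/230779 (j = 1/(-212635 - 18144) = 1/(-230779) = -1/230779 ≈ -4.3332e-6)
sqrt(201661 + j) = sqrt(201661 - 1/230779) = sqrt(46539123918/230779) = sqrt(10740252478672122)/230779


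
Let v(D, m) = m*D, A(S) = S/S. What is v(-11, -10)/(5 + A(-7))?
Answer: 55/3 ≈ 18.333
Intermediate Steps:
A(S) = 1
v(D, m) = D*m
v(-11, -10)/(5 + A(-7)) = (-11*(-10))/(5 + 1) = 110/6 = 110*(⅙) = 55/3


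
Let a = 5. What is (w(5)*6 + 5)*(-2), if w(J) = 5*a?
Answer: -310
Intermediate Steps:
w(J) = 25 (w(J) = 5*5 = 25)
(w(5)*6 + 5)*(-2) = (25*6 + 5)*(-2) = (150 + 5)*(-2) = 155*(-2) = -310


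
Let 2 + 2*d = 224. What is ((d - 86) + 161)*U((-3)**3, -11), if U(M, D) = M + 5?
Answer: -4092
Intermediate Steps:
d = 111 (d = -1 + (1/2)*224 = -1 + 112 = 111)
U(M, D) = 5 + M
((d - 86) + 161)*U((-3)**3, -11) = ((111 - 86) + 161)*(5 + (-3)**3) = (25 + 161)*(5 - 27) = 186*(-22) = -4092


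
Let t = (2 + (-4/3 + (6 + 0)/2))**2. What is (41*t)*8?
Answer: 39688/9 ≈ 4409.8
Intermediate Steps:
t = 121/9 (t = (2 + (-4*1/3 + 6*(1/2)))**2 = (2 + (-4/3 + 3))**2 = (2 + 5/3)**2 = (11/3)**2 = 121/9 ≈ 13.444)
(41*t)*8 = (41*(121/9))*8 = (4961/9)*8 = 39688/9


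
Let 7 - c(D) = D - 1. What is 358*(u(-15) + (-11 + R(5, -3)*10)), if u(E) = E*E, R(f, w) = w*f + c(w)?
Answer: 62292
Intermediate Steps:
c(D) = 8 - D (c(D) = 7 - (D - 1) = 7 - (-1 + D) = 7 + (1 - D) = 8 - D)
R(f, w) = 8 - w + f*w (R(f, w) = w*f + (8 - w) = f*w + (8 - w) = 8 - w + f*w)
u(E) = E²
358*(u(-15) + (-11 + R(5, -3)*10)) = 358*((-15)² + (-11 + (8 - 1*(-3) + 5*(-3))*10)) = 358*(225 + (-11 + (8 + 3 - 15)*10)) = 358*(225 + (-11 - 4*10)) = 358*(225 + (-11 - 40)) = 358*(225 - 51) = 358*174 = 62292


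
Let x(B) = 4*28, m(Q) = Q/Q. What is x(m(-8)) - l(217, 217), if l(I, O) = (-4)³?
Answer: 176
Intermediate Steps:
m(Q) = 1
x(B) = 112
l(I, O) = -64
x(m(-8)) - l(217, 217) = 112 - 1*(-64) = 112 + 64 = 176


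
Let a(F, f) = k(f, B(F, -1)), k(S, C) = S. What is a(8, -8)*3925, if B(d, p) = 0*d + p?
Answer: -31400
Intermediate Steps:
B(d, p) = p (B(d, p) = 0 + p = p)
a(F, f) = f
a(8, -8)*3925 = -8*3925 = -31400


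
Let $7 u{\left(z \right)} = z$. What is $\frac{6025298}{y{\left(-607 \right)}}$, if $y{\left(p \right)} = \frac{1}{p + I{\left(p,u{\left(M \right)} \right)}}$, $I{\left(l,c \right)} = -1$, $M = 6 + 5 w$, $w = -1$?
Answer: $-3663381184$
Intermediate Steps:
$M = 1$ ($M = 6 + 5 \left(-1\right) = 6 - 5 = 1$)
$u{\left(z \right)} = \frac{z}{7}$
$y{\left(p \right)} = \frac{1}{-1 + p}$ ($y{\left(p \right)} = \frac{1}{p - 1} = \frac{1}{-1 + p}$)
$\frac{6025298}{y{\left(-607 \right)}} = \frac{6025298}{\frac{1}{-1 - 607}} = \frac{6025298}{\frac{1}{-608}} = \frac{6025298}{- \frac{1}{608}} = 6025298 \left(-608\right) = -3663381184$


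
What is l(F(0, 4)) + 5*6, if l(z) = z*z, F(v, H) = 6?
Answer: 66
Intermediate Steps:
l(z) = z²
l(F(0, 4)) + 5*6 = 6² + 5*6 = 36 + 30 = 66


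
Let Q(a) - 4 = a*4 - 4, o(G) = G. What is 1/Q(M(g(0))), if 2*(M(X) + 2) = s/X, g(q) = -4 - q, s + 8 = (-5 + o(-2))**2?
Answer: -2/57 ≈ -0.035088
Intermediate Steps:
s = 41 (s = -8 + (-5 - 2)**2 = -8 + (-7)**2 = -8 + 49 = 41)
M(X) = -2 + 41/(2*X) (M(X) = -2 + (41/X)/2 = -2 + 41/(2*X))
Q(a) = 4*a (Q(a) = 4 + (a*4 - 4) = 4 + (4*a - 4) = 4 + (-4 + 4*a) = 4*a)
1/Q(M(g(0))) = 1/(4*(-2 + 41/(2*(-4 - 1*0)))) = 1/(4*(-2 + 41/(2*(-4 + 0)))) = 1/(4*(-2 + (41/2)/(-4))) = 1/(4*(-2 + (41/2)*(-1/4))) = 1/(4*(-2 - 41/8)) = 1/(4*(-57/8)) = 1/(-57/2) = -2/57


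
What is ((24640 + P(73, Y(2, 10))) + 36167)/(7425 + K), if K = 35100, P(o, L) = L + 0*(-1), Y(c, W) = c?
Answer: 8687/6075 ≈ 1.4300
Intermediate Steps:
P(o, L) = L (P(o, L) = L + 0 = L)
((24640 + P(73, Y(2, 10))) + 36167)/(7425 + K) = ((24640 + 2) + 36167)/(7425 + 35100) = (24642 + 36167)/42525 = 60809*(1/42525) = 8687/6075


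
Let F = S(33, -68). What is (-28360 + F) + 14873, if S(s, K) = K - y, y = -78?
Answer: -13477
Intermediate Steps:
S(s, K) = 78 + K (S(s, K) = K - 1*(-78) = K + 78 = 78 + K)
F = 10 (F = 78 - 68 = 10)
(-28360 + F) + 14873 = (-28360 + 10) + 14873 = -28350 + 14873 = -13477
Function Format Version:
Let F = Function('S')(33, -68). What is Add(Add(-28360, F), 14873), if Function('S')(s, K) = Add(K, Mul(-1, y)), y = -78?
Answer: -13477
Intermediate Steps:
Function('S')(s, K) = Add(78, K) (Function('S')(s, K) = Add(K, Mul(-1, -78)) = Add(K, 78) = Add(78, K))
F = 10 (F = Add(78, -68) = 10)
Add(Add(-28360, F), 14873) = Add(Add(-28360, 10), 14873) = Add(-28350, 14873) = -13477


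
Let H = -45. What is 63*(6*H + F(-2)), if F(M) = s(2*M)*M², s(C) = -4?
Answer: -18018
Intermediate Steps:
F(M) = -4*M²
63*(6*H + F(-2)) = 63*(6*(-45) - 4*(-2)²) = 63*(-270 - 4*4) = 63*(-270 - 16) = 63*(-286) = -18018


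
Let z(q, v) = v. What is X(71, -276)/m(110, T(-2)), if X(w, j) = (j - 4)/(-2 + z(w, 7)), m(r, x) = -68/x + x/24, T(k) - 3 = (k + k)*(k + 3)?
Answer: -192/233 ≈ -0.82403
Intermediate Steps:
T(k) = 3 + 2*k*(3 + k) (T(k) = 3 + (k + k)*(k + 3) = 3 + (2*k)*(3 + k) = 3 + 2*k*(3 + k))
m(r, x) = -68/x + x/24 (m(r, x) = -68/x + x*(1/24) = -68/x + x/24)
X(w, j) = -4/5 + j/5 (X(w, j) = (j - 4)/(-2 + 7) = (-4 + j)/5 = (-4 + j)*(1/5) = -4/5 + j/5)
X(71, -276)/m(110, T(-2)) = (-4/5 + (1/5)*(-276))/(-68/(3 + 2*(-2)**2 + 6*(-2)) + (3 + 2*(-2)**2 + 6*(-2))/24) = (-4/5 - 276/5)/(-68/(3 + 2*4 - 12) + (3 + 2*4 - 12)/24) = -56/(-68/(3 + 8 - 12) + (3 + 8 - 12)/24) = -56/(-68/(-1) + (1/24)*(-1)) = -56/(-68*(-1) - 1/24) = -56/(68 - 1/24) = -56/1631/24 = -56*24/1631 = -192/233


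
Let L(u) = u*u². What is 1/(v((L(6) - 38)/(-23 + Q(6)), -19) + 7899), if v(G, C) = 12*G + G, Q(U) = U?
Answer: 17/131969 ≈ 0.00012882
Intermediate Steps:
L(u) = u³
v(G, C) = 13*G
1/(v((L(6) - 38)/(-23 + Q(6)), -19) + 7899) = 1/(13*((6³ - 38)/(-23 + 6)) + 7899) = 1/(13*((216 - 38)/(-17)) + 7899) = 1/(13*(178*(-1/17)) + 7899) = 1/(13*(-178/17) + 7899) = 1/(-2314/17 + 7899) = 1/(131969/17) = 17/131969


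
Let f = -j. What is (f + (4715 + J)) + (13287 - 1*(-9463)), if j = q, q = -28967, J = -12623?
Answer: 43809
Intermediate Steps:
j = -28967
f = 28967 (f = -1*(-28967) = 28967)
(f + (4715 + J)) + (13287 - 1*(-9463)) = (28967 + (4715 - 12623)) + (13287 - 1*(-9463)) = (28967 - 7908) + (13287 + 9463) = 21059 + 22750 = 43809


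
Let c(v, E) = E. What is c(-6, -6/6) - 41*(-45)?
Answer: 1844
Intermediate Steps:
c(-6, -6/6) - 41*(-45) = -6/6 - 41*(-45) = -6*⅙ + 1845 = -1 + 1845 = 1844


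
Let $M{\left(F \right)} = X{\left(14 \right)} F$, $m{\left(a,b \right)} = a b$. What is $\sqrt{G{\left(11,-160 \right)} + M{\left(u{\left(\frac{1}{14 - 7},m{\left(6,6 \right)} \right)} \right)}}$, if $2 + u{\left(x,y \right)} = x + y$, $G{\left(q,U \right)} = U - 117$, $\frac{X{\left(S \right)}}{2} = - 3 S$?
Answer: $i \sqrt{3145} \approx 56.08 i$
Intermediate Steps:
$X{\left(S \right)} = - 6 S$ ($X{\left(S \right)} = 2 \left(- 3 S\right) = - 6 S$)
$G{\left(q,U \right)} = -117 + U$
$u{\left(x,y \right)} = -2 + x + y$ ($u{\left(x,y \right)} = -2 + \left(x + y\right) = -2 + x + y$)
$M{\left(F \right)} = - 84 F$ ($M{\left(F \right)} = \left(-6\right) 14 F = - 84 F$)
$\sqrt{G{\left(11,-160 \right)} + M{\left(u{\left(\frac{1}{14 - 7},m{\left(6,6 \right)} \right)} \right)}} = \sqrt{\left(-117 - 160\right) - 84 \left(-2 + \frac{1}{14 - 7} + 6 \cdot 6\right)} = \sqrt{-277 - 84 \left(-2 + \frac{1}{7} + 36\right)} = \sqrt{-277 - 2868} = \sqrt{-3145} = i \sqrt{3145}$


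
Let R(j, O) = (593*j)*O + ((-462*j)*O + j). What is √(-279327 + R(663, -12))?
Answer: 10*I*√13209 ≈ 1149.3*I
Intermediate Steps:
R(j, O) = j + 131*O*j (R(j, O) = 593*O*j + (-462*O*j + j) = 593*O*j + (j - 462*O*j) = j + 131*O*j)
√(-279327 + R(663, -12)) = √(-279327 + 663*(1 + 131*(-12))) = √(-279327 + 663*(1 - 1572)) = √(-279327 + 663*(-1571)) = √(-279327 - 1041573) = √(-1320900) = 10*I*√13209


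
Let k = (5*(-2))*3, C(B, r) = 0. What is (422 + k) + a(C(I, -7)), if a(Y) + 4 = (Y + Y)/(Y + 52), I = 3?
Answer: 388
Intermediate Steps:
a(Y) = -4 + 2*Y/(52 + Y) (a(Y) = -4 + (Y + Y)/(Y + 52) = -4 + (2*Y)/(52 + Y) = -4 + 2*Y/(52 + Y))
k = -30 (k = -10*3 = -30)
(422 + k) + a(C(I, -7)) = (422 - 30) + 2*(-104 - 1*0)/(52 + 0) = 392 + 2*(-104 + 0)/52 = 392 + 2*(1/52)*(-104) = 392 - 4 = 388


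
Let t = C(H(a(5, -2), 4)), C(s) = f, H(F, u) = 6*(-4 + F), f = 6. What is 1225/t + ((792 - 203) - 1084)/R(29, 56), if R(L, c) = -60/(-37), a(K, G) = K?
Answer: -1213/12 ≈ -101.08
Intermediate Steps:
R(L, c) = 60/37 (R(L, c) = -60*(-1/37) = 60/37)
H(F, u) = -24 + 6*F
C(s) = 6
t = 6
1225/t + ((792 - 203) - 1084)/R(29, 56) = 1225/6 + ((792 - 203) - 1084)/(60/37) = 1225*(⅙) + (589 - 1084)*(37/60) = 1225/6 - 495*37/60 = 1225/6 - 1221/4 = -1213/12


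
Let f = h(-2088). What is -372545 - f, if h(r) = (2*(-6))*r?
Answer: -397601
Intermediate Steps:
h(r) = -12*r
f = 25056 (f = -12*(-2088) = 25056)
-372545 - f = -372545 - 1*25056 = -372545 - 25056 = -397601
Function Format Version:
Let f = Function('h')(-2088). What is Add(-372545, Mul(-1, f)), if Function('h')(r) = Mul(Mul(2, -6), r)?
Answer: -397601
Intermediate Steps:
Function('h')(r) = Mul(-12, r)
f = 25056 (f = Mul(-12, -2088) = 25056)
Add(-372545, Mul(-1, f)) = Add(-372545, Mul(-1, 25056)) = Add(-372545, -25056) = -397601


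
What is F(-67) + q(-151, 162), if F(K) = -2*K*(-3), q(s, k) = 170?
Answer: -232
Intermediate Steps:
F(K) = 6*K
F(-67) + q(-151, 162) = 6*(-67) + 170 = -402 + 170 = -232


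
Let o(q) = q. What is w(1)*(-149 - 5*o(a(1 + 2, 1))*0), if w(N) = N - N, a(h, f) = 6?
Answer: 0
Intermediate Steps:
w(N) = 0
w(1)*(-149 - 5*o(a(1 + 2, 1))*0) = 0*(-149 - 5*6*0) = 0*(-149 - 30*0) = 0*(-149 + 0) = 0*(-149) = 0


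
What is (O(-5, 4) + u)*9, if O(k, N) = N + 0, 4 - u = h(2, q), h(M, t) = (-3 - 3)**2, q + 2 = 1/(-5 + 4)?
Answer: -252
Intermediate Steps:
q = -3 (q = -2 + 1/(-5 + 4) = -2 + 1/(-1) = -2 - 1 = -3)
h(M, t) = 36 (h(M, t) = (-6)**2 = 36)
u = -32 (u = 4 - 1*36 = 4 - 36 = -32)
O(k, N) = N
(O(-5, 4) + u)*9 = (4 - 32)*9 = -28*9 = -252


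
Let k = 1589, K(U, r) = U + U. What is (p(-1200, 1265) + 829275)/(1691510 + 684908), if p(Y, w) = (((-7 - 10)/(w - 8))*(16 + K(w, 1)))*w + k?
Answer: 494822159/1493578713 ≈ 0.33130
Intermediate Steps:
K(U, r) = 2*U
p(Y, w) = 1589 - 17*w*(16 + 2*w)/(-8 + w) (p(Y, w) = (((-7 - 10)/(w - 8))*(16 + 2*w))*w + 1589 = ((-17/(-8 + w))*(16 + 2*w))*w + 1589 = (-17*(16 + 2*w)/(-8 + w))*w + 1589 = -17*w*(16 + 2*w)/(-8 + w) + 1589 = 1589 - 17*w*(16 + 2*w)/(-8 + w))
(p(-1200, 1265) + 829275)/(1691510 + 684908) = ((-12712 - 34*1265² + 1317*1265)/(-8 + 1265) + 829275)/(1691510 + 684908) = ((-12712 - 34*1600225 + 1666005)/1257 + 829275)/2376418 = ((-12712 - 54407650 + 1666005)/1257 + 829275)*(1/2376418) = ((1/1257)*(-52754357) + 829275)*(1/2376418) = (-52754357/1257 + 829275)*(1/2376418) = (989644318/1257)*(1/2376418) = 494822159/1493578713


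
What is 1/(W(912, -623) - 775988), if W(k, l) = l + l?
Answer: -1/777234 ≈ -1.2866e-6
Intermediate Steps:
W(k, l) = 2*l
1/(W(912, -623) - 775988) = 1/(2*(-623) - 775988) = 1/(-1246 - 775988) = 1/(-777234) = -1/777234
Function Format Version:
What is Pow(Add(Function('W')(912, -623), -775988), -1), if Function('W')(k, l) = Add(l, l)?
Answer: Rational(-1, 777234) ≈ -1.2866e-6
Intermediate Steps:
Function('W')(k, l) = Mul(2, l)
Pow(Add(Function('W')(912, -623), -775988), -1) = Pow(Add(Mul(2, -623), -775988), -1) = Pow(Add(-1246, -775988), -1) = Pow(-777234, -1) = Rational(-1, 777234)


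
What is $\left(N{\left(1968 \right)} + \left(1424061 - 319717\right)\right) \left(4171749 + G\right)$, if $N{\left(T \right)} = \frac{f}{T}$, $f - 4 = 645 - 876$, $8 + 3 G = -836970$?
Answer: $\frac{25380951508487785}{5904} \approx 4.2989 \cdot 10^{12}$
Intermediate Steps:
$G = - \frac{836978}{3}$ ($G = - \frac{8}{3} + \frac{1}{3} \left(-836970\right) = - \frac{8}{3} - 278990 = - \frac{836978}{3} \approx -2.7899 \cdot 10^{5}$)
$f = -227$ ($f = 4 + \left(645 - 876\right) = 4 - 231 = -227$)
$N{\left(T \right)} = - \frac{227}{T}$
$\left(N{\left(1968 \right)} + \left(1424061 - 319717\right)\right) \left(4171749 + G\right) = \left(- \frac{227}{1968} + \left(1424061 - 319717\right)\right) \left(4171749 - \frac{836978}{3}\right) = \left(\left(-227\right) \frac{1}{1968} + \left(1424061 - 319717\right)\right) \frac{11678269}{3} = \left(- \frac{227}{1968} + 1104344\right) \frac{11678269}{3} = \frac{2173348765}{1968} \cdot \frac{11678269}{3} = \frac{25380951508487785}{5904}$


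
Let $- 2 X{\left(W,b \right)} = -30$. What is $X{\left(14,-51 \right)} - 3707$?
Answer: $-3692$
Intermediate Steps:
$X{\left(W,b \right)} = 15$ ($X{\left(W,b \right)} = \left(- \frac{1}{2}\right) \left(-30\right) = 15$)
$X{\left(14,-51 \right)} - 3707 = 15 - 3707 = -3692$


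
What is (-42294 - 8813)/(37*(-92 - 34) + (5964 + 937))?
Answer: -51107/2239 ≈ -22.826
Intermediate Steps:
(-42294 - 8813)/(37*(-92 - 34) + (5964 + 937)) = -51107/(37*(-126) + 6901) = -51107/(-4662 + 6901) = -51107/2239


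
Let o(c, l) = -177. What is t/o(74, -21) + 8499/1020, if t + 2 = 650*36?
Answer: -7453879/60180 ≈ -123.86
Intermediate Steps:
t = 23398 (t = -2 + 650*36 = -2 + 23400 = 23398)
t/o(74, -21) + 8499/1020 = 23398/(-177) + 8499/1020 = 23398*(-1/177) + 8499*(1/1020) = -23398/177 + 2833/340 = -7453879/60180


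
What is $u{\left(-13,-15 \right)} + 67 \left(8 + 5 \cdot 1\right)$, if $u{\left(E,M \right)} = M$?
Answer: $856$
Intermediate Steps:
$u{\left(-13,-15 \right)} + 67 \left(8 + 5 \cdot 1\right) = -15 + 67 \left(8 + 5 \cdot 1\right) = -15 + 67 \left(8 + 5\right) = -15 + 67 \cdot 13 = -15 + 871 = 856$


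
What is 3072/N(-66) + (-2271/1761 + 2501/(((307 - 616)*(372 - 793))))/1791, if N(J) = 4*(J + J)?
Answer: -8754012843778/1504412549343 ≈ -5.8189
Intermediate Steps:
N(J) = 8*J (N(J) = 4*(2*J) = 8*J)
3072/N(-66) + (-2271/1761 + 2501/(((307 - 616)*(372 - 793))))/1791 = 3072/((8*(-66))) + (-2271/1761 + 2501/(((307 - 616)*(372 - 793))))/1791 = 3072/(-528) + (-2271*1/1761 + 2501/((-309*(-421))))*(1/1791) = 3072*(-1/528) + (-757/587 + 2501/130089)*(1/1791) = -64/11 + (-757/587 + 2501*(1/130089))*(1/1791) = -64/11 + (-757/587 + 2501/130089)*(1/1791) = -64/11 - 97009286/76362243*1/1791 = -64/11 - 97009286/136764777213 = -8754012843778/1504412549343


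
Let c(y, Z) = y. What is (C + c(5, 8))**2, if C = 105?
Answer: 12100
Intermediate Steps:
(C + c(5, 8))**2 = (105 + 5)**2 = 110**2 = 12100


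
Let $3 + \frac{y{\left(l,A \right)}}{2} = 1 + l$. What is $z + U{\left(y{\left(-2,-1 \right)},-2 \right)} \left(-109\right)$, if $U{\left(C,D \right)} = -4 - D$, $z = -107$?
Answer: $111$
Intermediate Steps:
$y{\left(l,A \right)} = -4 + 2 l$ ($y{\left(l,A \right)} = -6 + 2 \left(1 + l\right) = -6 + \left(2 + 2 l\right) = -4 + 2 l$)
$z + U{\left(y{\left(-2,-1 \right)},-2 \right)} \left(-109\right) = -107 + \left(-4 - -2\right) \left(-109\right) = -107 + \left(-4 + 2\right) \left(-109\right) = -107 - -218 = -107 + 218 = 111$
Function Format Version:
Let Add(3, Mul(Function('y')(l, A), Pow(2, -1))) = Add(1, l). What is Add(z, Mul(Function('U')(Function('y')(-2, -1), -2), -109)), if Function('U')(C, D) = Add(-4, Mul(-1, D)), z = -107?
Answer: 111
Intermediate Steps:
Function('y')(l, A) = Add(-4, Mul(2, l)) (Function('y')(l, A) = Add(-6, Mul(2, Add(1, l))) = Add(-6, Add(2, Mul(2, l))) = Add(-4, Mul(2, l)))
Add(z, Mul(Function('U')(Function('y')(-2, -1), -2), -109)) = Add(-107, Mul(Add(-4, Mul(-1, -2)), -109)) = Add(-107, Mul(Add(-4, 2), -109)) = Add(-107, Mul(-2, -109)) = Add(-107, 218) = 111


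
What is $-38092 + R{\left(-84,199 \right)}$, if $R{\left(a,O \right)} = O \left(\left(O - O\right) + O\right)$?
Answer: $1509$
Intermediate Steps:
$R{\left(a,O \right)} = O^{2}$ ($R{\left(a,O \right)} = O \left(0 + O\right) = O O = O^{2}$)
$-38092 + R{\left(-84,199 \right)} = -38092 + 199^{2} = -38092 + 39601 = 1509$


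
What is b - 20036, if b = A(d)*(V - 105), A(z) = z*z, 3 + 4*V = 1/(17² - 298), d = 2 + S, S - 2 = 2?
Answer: -23844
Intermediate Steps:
S = 4 (S = 2 + 2 = 4)
d = 6 (d = 2 + 4 = 6)
V = -7/9 (V = -¾ + 1/(4*(17² - 298)) = -¾ + 1/(4*(289 - 298)) = -¾ + (¼)/(-9) = -¾ + (¼)*(-⅑) = -¾ - 1/36 = -7/9 ≈ -0.77778)
A(z) = z²
b = -3808 (b = 6²*(-7/9 - 105) = 36*(-952/9) = -3808)
b - 20036 = -3808 - 20036 = -23844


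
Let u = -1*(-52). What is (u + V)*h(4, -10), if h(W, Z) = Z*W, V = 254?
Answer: -12240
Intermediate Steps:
u = 52
h(W, Z) = W*Z
(u + V)*h(4, -10) = (52 + 254)*(4*(-10)) = 306*(-40) = -12240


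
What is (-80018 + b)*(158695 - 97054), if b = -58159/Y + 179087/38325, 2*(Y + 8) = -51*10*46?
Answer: -739537371341033193/149952950 ≈ -4.9318e+9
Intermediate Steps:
Y = -11738 (Y = -8 + (-51*10*46)/2 = -8 + (-510*46)/2 = -8 + (½)*(-23460) = -8 - 11730 = -11738)
b = 4331066881/449858850 (b = -58159/(-11738) + 179087/38325 = -58159*(-1/11738) + 179087*(1/38325) = 58159/11738 + 179087/38325 = 4331066881/449858850 ≈ 9.6276)
(-80018 + b)*(158695 - 97054) = (-80018 + 4331066881/449858850)*(158695 - 97054) = -35992474392419/449858850*61641 = -739537371341033193/149952950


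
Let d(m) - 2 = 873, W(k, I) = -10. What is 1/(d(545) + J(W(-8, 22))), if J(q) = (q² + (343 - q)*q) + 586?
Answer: -1/1969 ≈ -0.00050787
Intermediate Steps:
d(m) = 875 (d(m) = 2 + 873 = 875)
J(q) = 586 + q² + q*(343 - q) (J(q) = (q² + q*(343 - q)) + 586 = 586 + q² + q*(343 - q))
1/(d(545) + J(W(-8, 22))) = 1/(875 + (586 + 343*(-10))) = 1/(875 + (586 - 3430)) = 1/(875 - 2844) = 1/(-1969) = -1/1969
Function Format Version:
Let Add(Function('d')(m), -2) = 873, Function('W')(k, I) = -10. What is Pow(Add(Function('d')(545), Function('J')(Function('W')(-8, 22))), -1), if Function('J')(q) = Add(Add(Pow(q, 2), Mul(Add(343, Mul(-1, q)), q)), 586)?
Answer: Rational(-1, 1969) ≈ -0.00050787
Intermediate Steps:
Function('d')(m) = 875 (Function('d')(m) = Add(2, 873) = 875)
Function('J')(q) = Add(586, Pow(q, 2), Mul(q, Add(343, Mul(-1, q)))) (Function('J')(q) = Add(Add(Pow(q, 2), Mul(q, Add(343, Mul(-1, q)))), 586) = Add(586, Pow(q, 2), Mul(q, Add(343, Mul(-1, q)))))
Pow(Add(Function('d')(545), Function('J')(Function('W')(-8, 22))), -1) = Pow(Add(875, Add(586, Mul(343, -10))), -1) = Pow(Add(875, Add(586, -3430)), -1) = Pow(Add(875, -2844), -1) = Pow(-1969, -1) = Rational(-1, 1969)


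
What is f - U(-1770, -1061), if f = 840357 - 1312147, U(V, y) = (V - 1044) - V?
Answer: -470746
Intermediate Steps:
U(V, y) = -1044 (U(V, y) = (-1044 + V) - V = -1044)
f = -471790
f - U(-1770, -1061) = -471790 - 1*(-1044) = -471790 + 1044 = -470746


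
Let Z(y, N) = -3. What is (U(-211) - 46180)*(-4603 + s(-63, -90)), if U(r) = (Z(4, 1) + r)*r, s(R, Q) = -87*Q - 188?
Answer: -3118014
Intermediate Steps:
s(R, Q) = -188 - 87*Q
U(r) = r*(-3 + r) (U(r) = (-3 + r)*r = r*(-3 + r))
(U(-211) - 46180)*(-4603 + s(-63, -90)) = (-211*(-3 - 211) - 46180)*(-4603 + (-188 - 87*(-90))) = (-211*(-214) - 46180)*(-4603 + (-188 + 7830)) = (45154 - 46180)*(-4603 + 7642) = -1026*3039 = -3118014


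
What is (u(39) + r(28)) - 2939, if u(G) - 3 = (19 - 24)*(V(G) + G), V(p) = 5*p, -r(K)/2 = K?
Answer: -4162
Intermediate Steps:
r(K) = -2*K
u(G) = 3 - 30*G (u(G) = 3 + (19 - 24)*(5*G + G) = 3 - 30*G)
(u(39) + r(28)) - 2939 = ((3 - 30*39) - 2*28) - 2939 = ((3 - 1170) - 56) - 2939 = (-1167 - 56) - 2939 = -1223 - 2939 = -4162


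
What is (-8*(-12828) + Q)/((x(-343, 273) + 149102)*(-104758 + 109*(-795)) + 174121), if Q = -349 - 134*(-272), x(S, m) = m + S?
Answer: -46241/9508829365 ≈ -4.8630e-6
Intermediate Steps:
x(S, m) = S + m
Q = 36099 (Q = -349 + 36448 = 36099)
(-8*(-12828) + Q)/((x(-343, 273) + 149102)*(-104758 + 109*(-795)) + 174121) = (-8*(-12828) + 36099)/(((-343 + 273) + 149102)*(-104758 + 109*(-795)) + 174121) = (102624 + 36099)/((-70 + 149102)*(-104758 - 86655) + 174121) = 138723/(149032*(-191413) + 174121) = 138723/(-28526662216 + 174121) = 138723/(-28526488095) = 138723*(-1/28526488095) = -46241/9508829365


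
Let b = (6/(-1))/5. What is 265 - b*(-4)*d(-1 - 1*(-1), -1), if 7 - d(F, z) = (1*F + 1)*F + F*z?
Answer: 1157/5 ≈ 231.40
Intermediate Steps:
b = -6/5 (b = (6*(-1))*(1/5) = -6*1/5 = -6/5 ≈ -1.2000)
d(F, z) = 7 - F*z - F*(1 + F) (d(F, z) = 7 - ((1*F + 1)*F + F*z) = 7 - ((F + 1)*F + F*z) = 7 - ((1 + F)*F + F*z) = 7 - (F*(1 + F) + F*z) = 7 - (F*z + F*(1 + F)) = 7 + (-F*z - F*(1 + F)) = 7 - F*z - F*(1 + F))
265 - b*(-4)*d(-1 - 1*(-1), -1) = 265 - (-6/5*(-4))*(7 - (-1 - 1*(-1)) - (-1 - 1*(-1))**2 - 1*(-1 - 1*(-1))*(-1)) = 265 - 24*(7 - (-1 + 1) - (-1 + 1)**2 - 1*(-1 + 1)*(-1))/5 = 265 - 24*(7 - 1*0 - 1*0**2 - 1*0*(-1))/5 = 265 - 24*(7 + 0 - 1*0 + 0)/5 = 265 - 24*(7 + 0 + 0 + 0)/5 = 265 - 24*7/5 = 265 - 1*168/5 = 265 - 168/5 = 1157/5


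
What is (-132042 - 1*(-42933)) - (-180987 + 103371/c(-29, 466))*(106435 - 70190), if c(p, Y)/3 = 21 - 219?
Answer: 118189660523/18 ≈ 6.5661e+9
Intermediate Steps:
c(p, Y) = -594 (c(p, Y) = 3*(21 - 219) = 3*(-198) = -594)
(-132042 - 1*(-42933)) - (-180987 + 103371/c(-29, 466))*(106435 - 70190) = (-132042 - 1*(-42933)) - (-180987 + 103371/(-594))*(106435 - 70190) = (-132042 + 42933) - (-180987 + 103371*(-1/594))*36245 = -89109 - (-180987 - 34457/198)*36245 = -89109 - (-35869883)*36245/198 = -89109 - 1*(-118191264485/18) = -89109 + 118191264485/18 = 118189660523/18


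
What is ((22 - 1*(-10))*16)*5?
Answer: 2560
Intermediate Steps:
((22 - 1*(-10))*16)*5 = ((22 + 10)*16)*5 = (32*16)*5 = 512*5 = 2560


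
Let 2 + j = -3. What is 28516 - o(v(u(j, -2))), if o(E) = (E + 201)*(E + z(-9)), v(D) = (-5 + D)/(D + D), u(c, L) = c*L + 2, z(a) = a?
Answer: 17434895/576 ≈ 30269.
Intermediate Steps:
j = -5 (j = -2 - 3 = -5)
u(c, L) = 2 + L*c (u(c, L) = L*c + 2 = 2 + L*c)
v(D) = (-5 + D)/(2*D) (v(D) = (-5 + D)/((2*D)) = (-5 + D)*(1/(2*D)) = (-5 + D)/(2*D))
o(E) = (-9 + E)*(201 + E) (o(E) = (E + 201)*(E - 9) = (201 + E)*(-9 + E) = (-9 + E)*(201 + E))
28516 - o(v(u(j, -2))) = 28516 - (-1809 + ((-5 + (2 - 2*(-5)))/(2*(2 - 2*(-5))))**2 + 192*((-5 + (2 - 2*(-5)))/(2*(2 - 2*(-5))))) = 28516 - (-1809 + ((-5 + (2 + 10))/(2*(2 + 10)))**2 + 192*((-5 + (2 + 10))/(2*(2 + 10)))) = 28516 - (-1809 + ((1/2)*(-5 + 12)/12)**2 + 192*((1/2)*(-5 + 12)/12)) = 28516 - (-1809 + ((1/2)*(1/12)*7)**2 + 192*((1/2)*(1/12)*7)) = 28516 - (-1809 + (7/24)**2 + 192*(7/24)) = 28516 - (-1809 + 49/576 + 56) = 28516 - 1*(-1009679/576) = 28516 + 1009679/576 = 17434895/576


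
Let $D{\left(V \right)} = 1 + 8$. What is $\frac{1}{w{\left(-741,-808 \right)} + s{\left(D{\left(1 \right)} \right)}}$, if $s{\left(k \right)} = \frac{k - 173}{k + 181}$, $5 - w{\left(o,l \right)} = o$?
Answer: $\frac{95}{70788} \approx 0.001342$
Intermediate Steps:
$D{\left(V \right)} = 9$
$w{\left(o,l \right)} = 5 - o$
$s{\left(k \right)} = \frac{-173 + k}{181 + k}$
$\frac{1}{w{\left(-741,-808 \right)} + s{\left(D{\left(1 \right)} \right)}} = \frac{1}{\left(5 - -741\right) + \frac{-173 + 9}{181 + 9}} = \frac{1}{\left(5 + 741\right) + \frac{1}{190} \left(-164\right)} = \frac{1}{746 + \frac{1}{190} \left(-164\right)} = \frac{1}{746 - \frac{82}{95}} = \frac{1}{\frac{70788}{95}} = \frac{95}{70788}$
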